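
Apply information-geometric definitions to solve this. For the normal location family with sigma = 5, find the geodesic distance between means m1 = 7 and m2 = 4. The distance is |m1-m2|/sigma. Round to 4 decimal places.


On the fixed-variance normal subfamily, geodesic distance = |m1-m2|/sigma.
|7 - 4| = 3.
sigma = 5.
d = 3/5 = 0.6000

0.6000


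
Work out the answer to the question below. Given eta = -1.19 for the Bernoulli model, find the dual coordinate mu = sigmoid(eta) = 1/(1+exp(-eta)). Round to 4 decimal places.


Dual coordinate (expectation parameter) for Bernoulli:
mu = 1/(1+exp(-eta)).
eta = -1.19.
exp(-eta) = exp(1.19) = 3.287081.
mu = 1/(1+3.287081) = 0.2333

0.2333


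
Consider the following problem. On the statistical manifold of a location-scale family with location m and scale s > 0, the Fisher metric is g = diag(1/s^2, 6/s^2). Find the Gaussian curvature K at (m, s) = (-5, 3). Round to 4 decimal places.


The metric has the form g = (A dm^2 + B ds^2)/s^2 with A = 1, B = 6.
Substitute u = sqrt(A/B)*m: g = B*(du^2 + ds^2)/s^2, i.e. B times the
Poincare upper half-plane metric, which has constant Gaussian curvature -1.
Scaling a 2D metric by a constant c divides the Gaussian curvature by c,
so K = -1/B = -1/(6) = -0.1667 everywhere (the point (m, s) = (-5, 3) is irrelevant:
the curvature is constant).
The requested Gaussian curvature is K = -0.1667.

-0.1667


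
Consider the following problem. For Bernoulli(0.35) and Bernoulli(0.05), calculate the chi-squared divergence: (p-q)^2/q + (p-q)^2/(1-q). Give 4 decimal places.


Chi-squared divergence between Bernoulli distributions:
chi^2 = (p-q)^2/q + (p-q)^2/(1-q).
p = 0.35, q = 0.05, p-q = 0.3.
(p-q)^2 = 0.09.
term1 = 0.09/0.05 = 1.8.
term2 = 0.09/0.95 = 0.094737.
chi^2 = 1.8 + 0.094737 = 1.8947

1.8947


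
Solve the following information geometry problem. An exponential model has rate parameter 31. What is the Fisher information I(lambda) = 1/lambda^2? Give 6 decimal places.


Fisher information for exponential: I(lambda) = 1/lambda^2.
lambda = 31, lambda^2 = 961.
I = 1/961 = 0.001041

0.001041


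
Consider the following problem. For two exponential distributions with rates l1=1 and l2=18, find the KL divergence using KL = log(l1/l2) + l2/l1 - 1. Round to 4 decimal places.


KL divergence for exponential family:
KL = log(l1/l2) + l2/l1 - 1.
log(1/18) = -2.890372.
18/1 = 18.0.
KL = -2.890372 + 18.0 - 1 = 14.1096

14.1096


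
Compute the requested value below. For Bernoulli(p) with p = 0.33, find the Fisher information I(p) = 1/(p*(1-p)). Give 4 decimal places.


For Bernoulli(p), Fisher information is I(p) = 1/(p*(1-p)).
p = 0.33, 1-p = 0.67.
p*(1-p) = 0.2211.
I(p) = 1/0.2211 = 4.5228

4.5228


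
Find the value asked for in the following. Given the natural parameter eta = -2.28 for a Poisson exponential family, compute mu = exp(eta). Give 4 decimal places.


Expectation parameter for Poisson exponential family:
mu = exp(eta).
eta = -2.28.
mu = exp(-2.28) = 0.1023

0.1023


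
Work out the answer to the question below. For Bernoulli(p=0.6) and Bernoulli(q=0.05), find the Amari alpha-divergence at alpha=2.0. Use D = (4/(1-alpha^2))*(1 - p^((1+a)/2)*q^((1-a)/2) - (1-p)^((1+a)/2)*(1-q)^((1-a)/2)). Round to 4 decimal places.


Amari alpha-divergence:
D = (4/(1-alpha^2))*(1 - p^((1+a)/2)*q^((1-a)/2) - (1-p)^((1+a)/2)*(1-q)^((1-a)/2)).
alpha = 2.0, p = 0.6, q = 0.05.
e1 = (1+alpha)/2 = 1.5, e2 = (1-alpha)/2 = -0.5.
t1 = p^e1 * q^e2 = 0.6^1.5 * 0.05^-0.5 = 2.078461.
t2 = (1-p)^e1 * (1-q)^e2 = 0.4^1.5 * 0.95^-0.5 = 0.259554.
4/(1-alpha^2) = -1.333333.
D = -1.333333*(1 - 2.078461 - 0.259554) = 1.7840

1.7840


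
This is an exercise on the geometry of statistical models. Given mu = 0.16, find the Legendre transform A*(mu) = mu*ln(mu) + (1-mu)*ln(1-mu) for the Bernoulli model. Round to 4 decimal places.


Legendre transform for Bernoulli:
A*(mu) = mu*log(mu) + (1-mu)*log(1-mu).
mu = 0.16, 1-mu = 0.84.
mu*log(mu) = 0.16*log(0.16) = -0.293213.
(1-mu)*log(1-mu) = 0.84*log(0.84) = -0.146457.
A* = -0.293213 + -0.146457 = -0.4397

-0.4397


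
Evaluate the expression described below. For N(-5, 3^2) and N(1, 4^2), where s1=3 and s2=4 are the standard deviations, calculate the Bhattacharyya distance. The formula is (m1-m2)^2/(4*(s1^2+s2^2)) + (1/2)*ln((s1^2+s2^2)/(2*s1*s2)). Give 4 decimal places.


Bhattacharyya distance between two Gaussians:
DB = (m1-m2)^2/(4*(s1^2+s2^2)) + (1/2)*ln((s1^2+s2^2)/(2*s1*s2)).
(m1-m2)^2 = (-6)^2 = 36.
s1^2+s2^2 = 9 + 16 = 25.
term1 = 36/100 = 0.36.
term2 = 0.5*ln(25/24.0) = 0.020411.
DB = 0.36 + 0.020411 = 0.3804

0.3804


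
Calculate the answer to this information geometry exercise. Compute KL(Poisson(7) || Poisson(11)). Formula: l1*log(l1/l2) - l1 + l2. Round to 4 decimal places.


KL divergence for Poisson:
KL = l1*log(l1/l2) - l1 + l2.
l1 = 7, l2 = 11.
log(7/11) = -0.451985.
l1*log(l1/l2) = 7 * -0.451985 = -3.163896.
KL = -3.163896 - 7 + 11 = 0.8361

0.8361


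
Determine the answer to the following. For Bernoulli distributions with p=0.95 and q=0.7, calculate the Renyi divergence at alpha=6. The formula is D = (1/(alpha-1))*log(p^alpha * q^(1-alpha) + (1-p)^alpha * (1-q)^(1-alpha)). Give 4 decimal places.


Renyi divergence of order alpha between Bernoulli distributions:
D = (1/(alpha-1))*log(p^alpha * q^(1-alpha) + (1-p)^alpha * (1-q)^(1-alpha)).
alpha = 6, p = 0.95, q = 0.7.
p^alpha * q^(1-alpha) = 0.95^6 * 0.7^-5 = 4.373725.
(1-p)^alpha * (1-q)^(1-alpha) = 0.05^6 * 0.3^-5 = 6e-06.
sum = 4.373725 + 6e-06 = 4.373731.
D = (1/5)*log(4.373731) = 0.2951

0.2951


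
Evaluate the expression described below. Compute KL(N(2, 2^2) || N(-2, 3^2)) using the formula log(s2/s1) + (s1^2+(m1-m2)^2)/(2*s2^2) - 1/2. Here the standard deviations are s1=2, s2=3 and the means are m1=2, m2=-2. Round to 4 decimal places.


KL divergence between normal distributions:
KL = log(s2/s1) + (s1^2 + (m1-m2)^2)/(2*s2^2) - 1/2.
log(3/2) = 0.405465.
(2^2 + (2--2)^2)/(2*3^2) = (4 + 16)/18 = 1.111111.
KL = 0.405465 + 1.111111 - 0.5 = 1.0166

1.0166


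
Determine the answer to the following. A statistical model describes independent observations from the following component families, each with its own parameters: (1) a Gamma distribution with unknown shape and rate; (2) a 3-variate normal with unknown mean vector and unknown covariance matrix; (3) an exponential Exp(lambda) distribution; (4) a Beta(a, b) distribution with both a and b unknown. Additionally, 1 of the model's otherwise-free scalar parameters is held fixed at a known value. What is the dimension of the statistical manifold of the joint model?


The dimension of a statistical manifold equals the number of free
(independent) real parameters of the model. For a product of independent
blocks the parameter counts add.
- Gamma (shape, rate): 2.
- 3-variate normal: 3 (mean) + 3*4/2 = 6 (symmetric covariance) = 9.
- exponential (lambda): 1.
- Beta (a, b): 2.
Total = 2 + 9 + 1 + 2 = 14.
1 parameter(s) fixed at known values: 14 - 1 = 13.
Dimension = 13

13


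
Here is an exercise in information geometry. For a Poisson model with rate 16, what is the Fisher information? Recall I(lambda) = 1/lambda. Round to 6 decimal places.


Fisher information for Poisson: I(lambda) = 1/lambda.
lambda = 16.
I(lambda) = 1/16 = 0.062500

0.062500


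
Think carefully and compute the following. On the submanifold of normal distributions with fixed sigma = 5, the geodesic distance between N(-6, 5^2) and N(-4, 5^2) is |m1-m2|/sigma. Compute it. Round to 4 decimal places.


On the fixed-variance normal subfamily, geodesic distance = |m1-m2|/sigma.
|-6 - -4| = 2.
sigma = 5.
d = 2/5 = 0.4000

0.4000


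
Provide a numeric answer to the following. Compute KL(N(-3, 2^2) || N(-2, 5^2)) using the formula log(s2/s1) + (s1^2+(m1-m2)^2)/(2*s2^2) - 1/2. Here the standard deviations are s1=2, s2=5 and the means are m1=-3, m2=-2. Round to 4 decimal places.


KL divergence between normal distributions:
KL = log(s2/s1) + (s1^2 + (m1-m2)^2)/(2*s2^2) - 1/2.
log(5/2) = 0.916291.
(2^2 + (-3--2)^2)/(2*5^2) = (4 + 1)/50 = 0.1.
KL = 0.916291 + 0.1 - 0.5 = 0.5163

0.5163


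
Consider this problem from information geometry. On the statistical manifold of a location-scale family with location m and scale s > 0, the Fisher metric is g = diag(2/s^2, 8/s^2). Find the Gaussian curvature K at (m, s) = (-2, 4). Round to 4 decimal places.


The metric has the form g = (A dm^2 + B ds^2)/s^2 with A = 2, B = 8.
Substitute u = sqrt(A/B)*m: g = B*(du^2 + ds^2)/s^2, i.e. B times the
Poincare upper half-plane metric, which has constant Gaussian curvature -1.
Scaling a 2D metric by a constant c divides the Gaussian curvature by c,
so K = -1/B = -1/(8) = -0.1250 everywhere (the point (m, s) = (-2, 4) is irrelevant:
the curvature is constant).
The requested Gaussian curvature is K = -0.1250.

-0.1250


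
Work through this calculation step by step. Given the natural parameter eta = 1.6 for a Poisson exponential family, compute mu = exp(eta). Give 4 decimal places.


Expectation parameter for Poisson exponential family:
mu = exp(eta).
eta = 1.6.
mu = exp(1.6) = 4.9530

4.9530


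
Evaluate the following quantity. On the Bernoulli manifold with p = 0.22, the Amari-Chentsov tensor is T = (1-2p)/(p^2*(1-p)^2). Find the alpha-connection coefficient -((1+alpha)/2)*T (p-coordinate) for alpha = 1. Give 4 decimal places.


Skewness (Amari-Chentsov) tensor: T = (1-2p)/(p^2*(1-p)^2).
p = 0.22, 1-2p = 0.56, p^2 = 0.0484, (1-p)^2 = 0.6084.
T = 0.56/(0.0484 * 0.6084) = 19.017502.
In the p-coordinate, Gamma^(alpha) = Gamma^(0) - (alpha/2)*T with Gamma^(0) = (1/2)*g'(p) = -T/2,
so Gamma^(alpha) = -((1+alpha)/2)*T.
alpha = 1, -(1+alpha)/2 = -1.0.
Gamma = -1.0 * 19.017502 = -19.0175

-19.0175


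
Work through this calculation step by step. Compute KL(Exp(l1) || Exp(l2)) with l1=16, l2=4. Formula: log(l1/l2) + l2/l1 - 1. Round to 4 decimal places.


KL divergence for exponential family:
KL = log(l1/l2) + l2/l1 - 1.
log(16/4) = 1.386294.
4/16 = 0.25.
KL = 1.386294 + 0.25 - 1 = 0.6363

0.6363


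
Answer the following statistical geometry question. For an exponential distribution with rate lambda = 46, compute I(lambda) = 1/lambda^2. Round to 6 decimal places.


Fisher information for exponential: I(lambda) = 1/lambda^2.
lambda = 46, lambda^2 = 2116.
I = 1/2116 = 0.000473

0.000473


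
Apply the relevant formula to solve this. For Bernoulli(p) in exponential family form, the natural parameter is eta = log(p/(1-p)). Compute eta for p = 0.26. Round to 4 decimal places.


Natural parameter for Bernoulli: eta = log(p/(1-p)).
p = 0.26, 1-p = 0.74.
p/(1-p) = 0.351351.
eta = log(0.351351) = -1.0460

-1.0460


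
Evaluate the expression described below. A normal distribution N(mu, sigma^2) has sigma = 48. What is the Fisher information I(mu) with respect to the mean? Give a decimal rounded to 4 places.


The Fisher information for the mean of a normal distribution is I(mu) = 1/sigma^2.
sigma = 48, so sigma^2 = 2304.
I(mu) = 1/2304 = 0.0004

0.0004


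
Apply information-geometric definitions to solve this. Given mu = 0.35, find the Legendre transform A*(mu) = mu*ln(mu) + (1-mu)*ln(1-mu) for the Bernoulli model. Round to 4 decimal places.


Legendre transform for Bernoulli:
A*(mu) = mu*log(mu) + (1-mu)*log(1-mu).
mu = 0.35, 1-mu = 0.65.
mu*log(mu) = 0.35*log(0.35) = -0.367438.
(1-mu)*log(1-mu) = 0.65*log(0.65) = -0.280009.
A* = -0.367438 + -0.280009 = -0.6474

-0.6474


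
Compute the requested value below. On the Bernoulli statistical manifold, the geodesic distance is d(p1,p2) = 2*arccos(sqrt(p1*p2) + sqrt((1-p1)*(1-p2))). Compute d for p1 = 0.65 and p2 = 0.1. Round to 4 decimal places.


Geodesic distance on Bernoulli manifold:
d(p1,p2) = 2*arccos(sqrt(p1*p2) + sqrt((1-p1)*(1-p2))).
sqrt(p1*p2) = sqrt(0.65*0.1) = 0.254951.
sqrt((1-p1)*(1-p2)) = sqrt(0.35*0.9) = 0.561249.
arg = 0.254951 + 0.561249 = 0.8162.
d = 2*arccos(0.8162) = 1.2320

1.2320


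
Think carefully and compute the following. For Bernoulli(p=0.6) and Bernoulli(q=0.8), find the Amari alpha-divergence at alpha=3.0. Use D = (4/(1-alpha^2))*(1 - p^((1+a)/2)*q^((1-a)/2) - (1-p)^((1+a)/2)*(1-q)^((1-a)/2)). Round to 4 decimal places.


Amari alpha-divergence:
D = (4/(1-alpha^2))*(1 - p^((1+a)/2)*q^((1-a)/2) - (1-p)^((1+a)/2)*(1-q)^((1-a)/2)).
alpha = 3.0, p = 0.6, q = 0.8.
e1 = (1+alpha)/2 = 2.0, e2 = (1-alpha)/2 = -1.0.
t1 = p^e1 * q^e2 = 0.6^2.0 * 0.8^-1.0 = 0.45.
t2 = (1-p)^e1 * (1-q)^e2 = 0.4^2.0 * 0.2^-1.0 = 0.8.
4/(1-alpha^2) = -0.5.
D = -0.5*(1 - 0.45 - 0.8) = 0.1250

0.1250


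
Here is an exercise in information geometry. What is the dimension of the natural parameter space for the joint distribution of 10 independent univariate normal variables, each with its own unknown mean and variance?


Exponential family dimension calculation:
Each univariate normal has two natural parameters (mu/sigma^2 and -1/(2 sigma^2)).
With 10 independent components, dim = 2 * 10 = 20.

20


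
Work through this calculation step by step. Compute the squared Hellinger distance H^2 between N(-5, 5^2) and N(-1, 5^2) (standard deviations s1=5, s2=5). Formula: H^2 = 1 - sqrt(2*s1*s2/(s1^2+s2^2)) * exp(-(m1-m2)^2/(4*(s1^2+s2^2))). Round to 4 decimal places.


Squared Hellinger distance for Gaussians:
H^2 = 1 - sqrt(2*s1*s2/(s1^2+s2^2)) * exp(-(m1-m2)^2/(4*(s1^2+s2^2))).
s1^2 = 25, s2^2 = 25, s1^2+s2^2 = 50.
sqrt(2*5*5/(50)) = 1.0.
(m1-m2)^2 = (-4)^2 = 16.
exp(-16/(4*50)) = exp(-0.08) = 0.923116.
H^2 = 1 - 1.0*0.923116 = 0.0769

0.0769


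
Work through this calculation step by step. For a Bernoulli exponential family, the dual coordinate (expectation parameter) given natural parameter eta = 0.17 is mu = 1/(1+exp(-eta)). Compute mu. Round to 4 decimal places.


Dual coordinate (expectation parameter) for Bernoulli:
mu = 1/(1+exp(-eta)).
eta = 0.17.
exp(-eta) = exp(-0.17) = 0.843665.
mu = 1/(1+0.843665) = 0.5424

0.5424


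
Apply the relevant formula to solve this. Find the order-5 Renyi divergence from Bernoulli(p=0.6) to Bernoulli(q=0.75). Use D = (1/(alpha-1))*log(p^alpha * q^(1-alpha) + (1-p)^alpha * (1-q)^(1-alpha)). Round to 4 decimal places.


Renyi divergence of order alpha between Bernoulli distributions:
D = (1/(alpha-1))*log(p^alpha * q^(1-alpha) + (1-p)^alpha * (1-q)^(1-alpha)).
alpha = 5, p = 0.6, q = 0.75.
p^alpha * q^(1-alpha) = 0.6^5 * 0.75^-4 = 0.24576.
(1-p)^alpha * (1-q)^(1-alpha) = 0.4^5 * 0.25^-4 = 2.62144.
sum = 0.24576 + 2.62144 = 2.8672.
D = (1/4)*log(2.8672) = 0.2633

0.2633


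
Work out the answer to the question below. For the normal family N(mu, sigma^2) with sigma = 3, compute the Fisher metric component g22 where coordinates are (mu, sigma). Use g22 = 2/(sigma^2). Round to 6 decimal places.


For the 2-parameter normal family, the Fisher metric has:
  g11 = 1/sigma^2, g22 = 2/sigma^2.
sigma = 3, sigma^2 = 9.
g22 = 0.222222

0.222222


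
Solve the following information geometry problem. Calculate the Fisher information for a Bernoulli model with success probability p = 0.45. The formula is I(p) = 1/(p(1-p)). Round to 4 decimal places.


For Bernoulli(p), Fisher information is I(p) = 1/(p*(1-p)).
p = 0.45, 1-p = 0.55.
p*(1-p) = 0.2475.
I(p) = 1/0.2475 = 4.0404

4.0404


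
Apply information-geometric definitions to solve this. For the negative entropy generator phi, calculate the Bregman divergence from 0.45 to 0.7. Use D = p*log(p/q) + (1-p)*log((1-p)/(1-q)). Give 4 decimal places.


Bregman divergence with negative entropy generator:
D = p*log(p/q) + (1-p)*log((1-p)/(1-q)).
p = 0.45, q = 0.7.
p*log(p/q) = 0.45*log(0.45/0.7) = -0.198825.
(1-p)*log((1-p)/(1-q)) = 0.55*log(0.55/0.3) = 0.333375.
D = -0.198825 + 0.333375 = 0.1345

0.1345


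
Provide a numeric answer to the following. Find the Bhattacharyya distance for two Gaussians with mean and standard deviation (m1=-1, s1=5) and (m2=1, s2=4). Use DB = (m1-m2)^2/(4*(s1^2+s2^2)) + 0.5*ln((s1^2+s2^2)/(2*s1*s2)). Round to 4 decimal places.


Bhattacharyya distance between two Gaussians:
DB = (m1-m2)^2/(4*(s1^2+s2^2)) + (1/2)*ln((s1^2+s2^2)/(2*s1*s2)).
(m1-m2)^2 = (-2)^2 = 4.
s1^2+s2^2 = 25 + 16 = 41.
term1 = 4/164 = 0.02439.
term2 = 0.5*ln(41/40.0) = 0.012346.
DB = 0.02439 + 0.012346 = 0.0367

0.0367


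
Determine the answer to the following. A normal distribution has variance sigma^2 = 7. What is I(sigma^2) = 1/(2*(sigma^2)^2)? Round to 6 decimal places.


Fisher information for variance: I(sigma^2) = 1/(2*sigma^4).
sigma^2 = 7, so sigma^4 = 49.
I = 1/(2*49) = 1/98 = 0.010204

0.010204


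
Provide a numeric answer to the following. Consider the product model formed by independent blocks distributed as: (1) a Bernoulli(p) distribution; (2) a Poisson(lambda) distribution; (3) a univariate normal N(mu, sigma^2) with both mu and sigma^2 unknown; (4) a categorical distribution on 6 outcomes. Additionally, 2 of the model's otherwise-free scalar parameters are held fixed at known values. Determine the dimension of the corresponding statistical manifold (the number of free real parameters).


The dimension of a statistical manifold equals the number of free
(independent) real parameters of the model. For a product of independent
blocks the parameter counts add.
- Bernoulli (p): 1.
- Poisson (lambda): 1.
- normal (mu, sigma^2): 2.
- categorical on 6 outcomes (probabilities sum to 1): 6-1 = 5.
Total = 1 + 1 + 2 + 5 = 9.
2 parameter(s) fixed at known values: 9 - 2 = 7.
Dimension = 7

7


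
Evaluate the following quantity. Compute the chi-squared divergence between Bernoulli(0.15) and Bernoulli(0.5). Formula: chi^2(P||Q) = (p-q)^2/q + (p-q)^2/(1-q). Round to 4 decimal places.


Chi-squared divergence between Bernoulli distributions:
chi^2 = (p-q)^2/q + (p-q)^2/(1-q).
p = 0.15, q = 0.5, p-q = -0.35.
(p-q)^2 = 0.1225.
term1 = 0.1225/0.5 = 0.245.
term2 = 0.1225/0.5 = 0.245.
chi^2 = 0.245 + 0.245 = 0.4900

0.4900


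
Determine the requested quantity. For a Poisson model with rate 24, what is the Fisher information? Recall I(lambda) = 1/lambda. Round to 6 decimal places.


Fisher information for Poisson: I(lambda) = 1/lambda.
lambda = 24.
I(lambda) = 1/24 = 0.041667

0.041667


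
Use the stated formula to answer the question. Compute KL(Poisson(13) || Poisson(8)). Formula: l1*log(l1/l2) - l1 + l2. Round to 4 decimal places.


KL divergence for Poisson:
KL = l1*log(l1/l2) - l1 + l2.
l1 = 13, l2 = 8.
log(13/8) = 0.485508.
l1*log(l1/l2) = 13 * 0.485508 = 6.311602.
KL = 6.311602 - 13 + 8 = 1.3116

1.3116


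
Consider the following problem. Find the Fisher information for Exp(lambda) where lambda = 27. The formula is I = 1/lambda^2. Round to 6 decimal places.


Fisher information for exponential: I(lambda) = 1/lambda^2.
lambda = 27, lambda^2 = 729.
I = 1/729 = 0.001372

0.001372


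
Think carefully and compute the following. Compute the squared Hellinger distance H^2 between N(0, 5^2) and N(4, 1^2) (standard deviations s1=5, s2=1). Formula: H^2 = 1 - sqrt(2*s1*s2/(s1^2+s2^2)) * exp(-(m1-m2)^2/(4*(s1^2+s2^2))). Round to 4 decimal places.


Squared Hellinger distance for Gaussians:
H^2 = 1 - sqrt(2*s1*s2/(s1^2+s2^2)) * exp(-(m1-m2)^2/(4*(s1^2+s2^2))).
s1^2 = 25, s2^2 = 1, s1^2+s2^2 = 26.
sqrt(2*5*1/(26)) = 0.620174.
(m1-m2)^2 = (-4)^2 = 16.
exp(-16/(4*26)) = exp(-0.153846) = 0.857404.
H^2 = 1 - 0.620174*0.857404 = 0.4683

0.4683


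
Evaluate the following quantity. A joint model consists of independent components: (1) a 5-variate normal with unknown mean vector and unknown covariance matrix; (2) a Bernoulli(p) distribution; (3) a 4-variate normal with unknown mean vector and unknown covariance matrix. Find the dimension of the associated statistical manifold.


The dimension of a statistical manifold equals the number of free
(independent) real parameters of the model. For a product of independent
blocks the parameter counts add.
- 5-variate normal: 5 (mean) + 5*6/2 = 15 (symmetric covariance) = 20.
- Bernoulli (p): 1.
- 4-variate normal: 4 (mean) + 4*5/2 = 10 (symmetric covariance) = 14.
Total = 20 + 1 + 14 = 35.
Dimension = 35

35


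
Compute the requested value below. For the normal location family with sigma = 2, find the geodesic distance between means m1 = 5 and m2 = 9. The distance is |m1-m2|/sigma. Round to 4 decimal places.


On the fixed-variance normal subfamily, geodesic distance = |m1-m2|/sigma.
|5 - 9| = 4.
sigma = 2.
d = 4/2 = 2.0000

2.0000


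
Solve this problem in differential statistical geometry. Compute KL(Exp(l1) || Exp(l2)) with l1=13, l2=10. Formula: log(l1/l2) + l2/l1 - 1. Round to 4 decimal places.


KL divergence for exponential family:
KL = log(l1/l2) + l2/l1 - 1.
log(13/10) = 0.262364.
10/13 = 0.769231.
KL = 0.262364 + 0.769231 - 1 = 0.0316

0.0316


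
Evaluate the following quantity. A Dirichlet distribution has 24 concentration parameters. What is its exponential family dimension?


Exponential family dimension calculation:
Dirichlet with 24 components has 24 natural parameters.

24


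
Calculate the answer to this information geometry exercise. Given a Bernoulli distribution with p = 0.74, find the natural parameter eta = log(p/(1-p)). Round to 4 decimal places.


Natural parameter for Bernoulli: eta = log(p/(1-p)).
p = 0.74, 1-p = 0.26.
p/(1-p) = 2.846154.
eta = log(2.846154) = 1.0460

1.0460


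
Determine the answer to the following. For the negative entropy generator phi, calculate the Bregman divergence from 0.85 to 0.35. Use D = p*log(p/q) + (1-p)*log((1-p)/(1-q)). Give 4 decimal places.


Bregman divergence with negative entropy generator:
D = p*log(p/q) + (1-p)*log((1-p)/(1-q)).
p = 0.85, q = 0.35.
p*log(p/q) = 0.85*log(0.85/0.35) = 0.754208.
(1-p)*log((1-p)/(1-q)) = 0.15*log(0.15/0.65) = -0.219951.
D = 0.754208 + -0.219951 = 0.5343

0.5343


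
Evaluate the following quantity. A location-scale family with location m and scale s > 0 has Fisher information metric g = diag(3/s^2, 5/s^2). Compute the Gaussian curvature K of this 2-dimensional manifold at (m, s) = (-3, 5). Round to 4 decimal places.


The metric has the form g = (A dm^2 + B ds^2)/s^2 with A = 3, B = 5.
Substitute u = sqrt(A/B)*m: g = B*(du^2 + ds^2)/s^2, i.e. B times the
Poincare upper half-plane metric, which has constant Gaussian curvature -1.
Scaling a 2D metric by a constant c divides the Gaussian curvature by c,
so K = -1/B = -1/(5) = -0.2000 everywhere (the point (m, s) = (-3, 5) is irrelevant:
the curvature is constant).
The requested Gaussian curvature is K = -0.2000.

-0.2000


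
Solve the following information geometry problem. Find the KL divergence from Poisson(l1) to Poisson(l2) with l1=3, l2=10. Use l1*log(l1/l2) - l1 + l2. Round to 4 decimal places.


KL divergence for Poisson:
KL = l1*log(l1/l2) - l1 + l2.
l1 = 3, l2 = 10.
log(3/10) = -1.203973.
l1*log(l1/l2) = 3 * -1.203973 = -3.611918.
KL = -3.611918 - 3 + 10 = 3.3881

3.3881


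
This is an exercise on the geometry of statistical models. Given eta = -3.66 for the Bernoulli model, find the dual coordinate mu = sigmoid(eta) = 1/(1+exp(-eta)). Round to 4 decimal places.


Dual coordinate (expectation parameter) for Bernoulli:
mu = 1/(1+exp(-eta)).
eta = -3.66.
exp(-eta) = exp(3.66) = 38.861343.
mu = 1/(1+38.861343) = 0.0251

0.0251


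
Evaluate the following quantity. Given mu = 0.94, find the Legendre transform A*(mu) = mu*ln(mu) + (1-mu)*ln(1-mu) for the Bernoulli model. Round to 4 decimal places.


Legendre transform for Bernoulli:
A*(mu) = mu*log(mu) + (1-mu)*log(1-mu).
mu = 0.94, 1-mu = 0.06.
mu*log(mu) = 0.94*log(0.94) = -0.058163.
(1-mu)*log(1-mu) = 0.06*log(0.06) = -0.168805.
A* = -0.058163 + -0.168805 = -0.2270

-0.2270


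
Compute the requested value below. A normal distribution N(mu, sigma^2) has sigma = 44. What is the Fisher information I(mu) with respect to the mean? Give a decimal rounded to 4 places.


The Fisher information for the mean of a normal distribution is I(mu) = 1/sigma^2.
sigma = 44, so sigma^2 = 1936.
I(mu) = 1/1936 = 0.0005

0.0005


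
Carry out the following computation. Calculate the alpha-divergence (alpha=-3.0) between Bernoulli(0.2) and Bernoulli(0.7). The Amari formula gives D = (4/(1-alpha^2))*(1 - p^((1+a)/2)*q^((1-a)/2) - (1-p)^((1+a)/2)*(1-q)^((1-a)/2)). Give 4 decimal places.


Amari alpha-divergence:
D = (4/(1-alpha^2))*(1 - p^((1+a)/2)*q^((1-a)/2) - (1-p)^((1+a)/2)*(1-q)^((1-a)/2)).
alpha = -3.0, p = 0.2, q = 0.7.
e1 = (1+alpha)/2 = -1.0, e2 = (1-alpha)/2 = 2.0.
t1 = p^e1 * q^e2 = 0.2^-1.0 * 0.7^2.0 = 2.45.
t2 = (1-p)^e1 * (1-q)^e2 = 0.8^-1.0 * 0.3^2.0 = 0.1125.
4/(1-alpha^2) = -0.5.
D = -0.5*(1 - 2.45 - 0.1125) = 0.7812

0.7812


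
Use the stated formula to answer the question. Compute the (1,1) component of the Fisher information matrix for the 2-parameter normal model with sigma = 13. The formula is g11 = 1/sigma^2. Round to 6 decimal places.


For the 2-parameter normal family, the Fisher metric has:
  g11 = 1/sigma^2, g22 = 2/sigma^2.
sigma = 13, sigma^2 = 169.
g11 = 0.005917

0.005917


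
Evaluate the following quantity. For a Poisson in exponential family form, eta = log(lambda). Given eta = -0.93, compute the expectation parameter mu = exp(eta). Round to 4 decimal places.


Expectation parameter for Poisson exponential family:
mu = exp(eta).
eta = -0.93.
mu = exp(-0.93) = 0.3946

0.3946


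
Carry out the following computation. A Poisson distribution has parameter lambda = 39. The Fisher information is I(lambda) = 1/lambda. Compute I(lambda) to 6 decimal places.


Fisher information for Poisson: I(lambda) = 1/lambda.
lambda = 39.
I(lambda) = 1/39 = 0.025641

0.025641


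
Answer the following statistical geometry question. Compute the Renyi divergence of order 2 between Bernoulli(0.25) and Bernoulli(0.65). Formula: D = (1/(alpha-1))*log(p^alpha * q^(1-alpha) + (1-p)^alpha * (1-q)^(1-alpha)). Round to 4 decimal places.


Renyi divergence of order alpha between Bernoulli distributions:
D = (1/(alpha-1))*log(p^alpha * q^(1-alpha) + (1-p)^alpha * (1-q)^(1-alpha)).
alpha = 2, p = 0.25, q = 0.65.
p^alpha * q^(1-alpha) = 0.25^2 * 0.65^-1 = 0.096154.
(1-p)^alpha * (1-q)^(1-alpha) = 0.75^2 * 0.35^-1 = 1.607143.
sum = 0.096154 + 1.607143 = 1.703297.
D = (1/1)*log(1.703297) = 0.5326

0.5326


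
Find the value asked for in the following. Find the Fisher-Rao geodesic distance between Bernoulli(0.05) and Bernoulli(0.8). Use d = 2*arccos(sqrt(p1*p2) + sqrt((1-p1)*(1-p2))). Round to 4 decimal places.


Geodesic distance on Bernoulli manifold:
d(p1,p2) = 2*arccos(sqrt(p1*p2) + sqrt((1-p1)*(1-p2))).
sqrt(p1*p2) = sqrt(0.05*0.8) = 0.2.
sqrt((1-p1)*(1-p2)) = sqrt(0.95*0.2) = 0.43589.
arg = 0.2 + 0.43589 = 0.63589.
d = 2*arccos(0.63589) = 1.7633

1.7633


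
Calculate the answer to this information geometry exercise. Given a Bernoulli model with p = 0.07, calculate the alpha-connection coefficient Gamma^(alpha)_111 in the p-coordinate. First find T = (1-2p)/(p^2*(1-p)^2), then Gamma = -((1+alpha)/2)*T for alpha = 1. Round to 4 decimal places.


Skewness (Amari-Chentsov) tensor: T = (1-2p)/(p^2*(1-p)^2).
p = 0.07, 1-2p = 0.86, p^2 = 0.0049, (1-p)^2 = 0.8649.
T = 0.86/(0.0049 * 0.8649) = 202.92543.
In the p-coordinate, Gamma^(alpha) = Gamma^(0) - (alpha/2)*T with Gamma^(0) = (1/2)*g'(p) = -T/2,
so Gamma^(alpha) = -((1+alpha)/2)*T.
alpha = 1, -(1+alpha)/2 = -1.0.
Gamma = -1.0 * 202.92543 = -202.9254

-202.9254


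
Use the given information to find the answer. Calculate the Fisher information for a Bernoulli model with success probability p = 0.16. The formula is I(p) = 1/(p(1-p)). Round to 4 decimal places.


For Bernoulli(p), Fisher information is I(p) = 1/(p*(1-p)).
p = 0.16, 1-p = 0.84.
p*(1-p) = 0.1344.
I(p) = 1/0.1344 = 7.4405

7.4405


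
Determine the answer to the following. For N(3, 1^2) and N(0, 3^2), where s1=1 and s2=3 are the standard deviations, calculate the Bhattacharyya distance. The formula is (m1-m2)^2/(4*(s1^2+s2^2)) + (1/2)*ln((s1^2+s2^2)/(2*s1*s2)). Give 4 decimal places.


Bhattacharyya distance between two Gaussians:
DB = (m1-m2)^2/(4*(s1^2+s2^2)) + (1/2)*ln((s1^2+s2^2)/(2*s1*s2)).
(m1-m2)^2 = (3)^2 = 9.
s1^2+s2^2 = 1 + 9 = 10.
term1 = 9/40 = 0.225.
term2 = 0.5*ln(10/6.0) = 0.255413.
DB = 0.225 + 0.255413 = 0.4804

0.4804


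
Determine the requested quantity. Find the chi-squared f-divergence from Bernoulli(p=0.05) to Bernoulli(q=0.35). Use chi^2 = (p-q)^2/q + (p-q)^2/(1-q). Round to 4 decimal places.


Chi-squared divergence between Bernoulli distributions:
chi^2 = (p-q)^2/q + (p-q)^2/(1-q).
p = 0.05, q = 0.35, p-q = -0.3.
(p-q)^2 = 0.09.
term1 = 0.09/0.35 = 0.257143.
term2 = 0.09/0.65 = 0.138462.
chi^2 = 0.257143 + 0.138462 = 0.3956

0.3956


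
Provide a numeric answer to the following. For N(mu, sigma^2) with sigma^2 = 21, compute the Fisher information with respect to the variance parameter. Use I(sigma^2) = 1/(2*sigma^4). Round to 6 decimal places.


Fisher information for variance: I(sigma^2) = 1/(2*sigma^4).
sigma^2 = 21, so sigma^4 = 441.
I = 1/(2*441) = 1/882 = 0.001134

0.001134


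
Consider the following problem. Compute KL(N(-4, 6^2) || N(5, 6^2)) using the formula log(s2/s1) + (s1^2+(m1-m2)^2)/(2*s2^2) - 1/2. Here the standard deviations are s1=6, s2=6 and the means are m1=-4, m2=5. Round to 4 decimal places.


KL divergence between normal distributions:
KL = log(s2/s1) + (s1^2 + (m1-m2)^2)/(2*s2^2) - 1/2.
log(6/6) = 0.0.
(6^2 + (-4-5)^2)/(2*6^2) = (36 + 81)/72 = 1.625.
KL = 0.0 + 1.625 - 0.5 = 1.1250

1.1250


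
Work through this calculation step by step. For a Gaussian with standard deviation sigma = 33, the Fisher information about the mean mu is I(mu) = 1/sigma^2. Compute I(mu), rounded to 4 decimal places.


The Fisher information for the mean of a normal distribution is I(mu) = 1/sigma^2.
sigma = 33, so sigma^2 = 1089.
I(mu) = 1/1089 = 0.0009

0.0009


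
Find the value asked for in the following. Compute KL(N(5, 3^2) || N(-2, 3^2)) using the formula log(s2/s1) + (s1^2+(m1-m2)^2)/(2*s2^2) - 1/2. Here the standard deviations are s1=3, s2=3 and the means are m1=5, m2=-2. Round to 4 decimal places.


KL divergence between normal distributions:
KL = log(s2/s1) + (s1^2 + (m1-m2)^2)/(2*s2^2) - 1/2.
log(3/3) = 0.0.
(3^2 + (5--2)^2)/(2*3^2) = (9 + 49)/18 = 3.222222.
KL = 0.0 + 3.222222 - 0.5 = 2.7222

2.7222


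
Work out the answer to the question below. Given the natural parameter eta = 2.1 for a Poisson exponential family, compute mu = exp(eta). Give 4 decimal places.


Expectation parameter for Poisson exponential family:
mu = exp(eta).
eta = 2.1.
mu = exp(2.1) = 8.1662

8.1662


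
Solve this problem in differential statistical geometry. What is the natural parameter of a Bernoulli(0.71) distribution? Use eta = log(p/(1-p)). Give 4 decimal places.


Natural parameter for Bernoulli: eta = log(p/(1-p)).
p = 0.71, 1-p = 0.29.
p/(1-p) = 2.448276.
eta = log(2.448276) = 0.8954

0.8954


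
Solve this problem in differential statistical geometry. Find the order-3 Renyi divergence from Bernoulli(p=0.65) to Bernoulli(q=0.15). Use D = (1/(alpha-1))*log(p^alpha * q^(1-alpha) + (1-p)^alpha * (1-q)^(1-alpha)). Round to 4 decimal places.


Renyi divergence of order alpha between Bernoulli distributions:
D = (1/(alpha-1))*log(p^alpha * q^(1-alpha) + (1-p)^alpha * (1-q)^(1-alpha)).
alpha = 3, p = 0.65, q = 0.15.
p^alpha * q^(1-alpha) = 0.65^3 * 0.15^-2 = 12.205556.
(1-p)^alpha * (1-q)^(1-alpha) = 0.35^3 * 0.85^-2 = 0.059343.
sum = 12.205556 + 0.059343 = 12.264898.
D = (1/2)*log(12.264898) = 1.2534

1.2534


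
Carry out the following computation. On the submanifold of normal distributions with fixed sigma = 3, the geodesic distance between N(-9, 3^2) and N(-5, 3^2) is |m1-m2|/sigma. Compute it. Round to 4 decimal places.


On the fixed-variance normal subfamily, geodesic distance = |m1-m2|/sigma.
|-9 - -5| = 4.
sigma = 3.
d = 4/3 = 1.3333

1.3333


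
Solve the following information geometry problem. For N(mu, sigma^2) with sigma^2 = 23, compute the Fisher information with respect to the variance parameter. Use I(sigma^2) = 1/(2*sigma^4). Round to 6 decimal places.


Fisher information for variance: I(sigma^2) = 1/(2*sigma^4).
sigma^2 = 23, so sigma^4 = 529.
I = 1/(2*529) = 1/1058 = 0.000945

0.000945


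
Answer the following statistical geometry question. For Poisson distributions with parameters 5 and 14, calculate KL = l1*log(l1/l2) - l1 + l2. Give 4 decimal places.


KL divergence for Poisson:
KL = l1*log(l1/l2) - l1 + l2.
l1 = 5, l2 = 14.
log(5/14) = -1.029619.
l1*log(l1/l2) = 5 * -1.029619 = -5.148097.
KL = -5.148097 - 5 + 14 = 3.8519

3.8519


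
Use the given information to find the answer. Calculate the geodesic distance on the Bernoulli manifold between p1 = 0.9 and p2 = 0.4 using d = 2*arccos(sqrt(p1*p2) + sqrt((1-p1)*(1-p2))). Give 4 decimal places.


Geodesic distance on Bernoulli manifold:
d(p1,p2) = 2*arccos(sqrt(p1*p2) + sqrt((1-p1)*(1-p2))).
sqrt(p1*p2) = sqrt(0.9*0.4) = 0.6.
sqrt((1-p1)*(1-p2)) = sqrt(0.1*0.6) = 0.244949.
arg = 0.6 + 0.244949 = 0.844949.
d = 2*arccos(0.844949) = 1.1287

1.1287


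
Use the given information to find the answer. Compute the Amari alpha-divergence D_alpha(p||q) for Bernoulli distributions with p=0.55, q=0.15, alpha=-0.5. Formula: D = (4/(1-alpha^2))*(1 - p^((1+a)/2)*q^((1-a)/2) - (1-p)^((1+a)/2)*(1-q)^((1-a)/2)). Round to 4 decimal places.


Amari alpha-divergence:
D = (4/(1-alpha^2))*(1 - p^((1+a)/2)*q^((1-a)/2) - (1-p)^((1+a)/2)*(1-q)^((1-a)/2)).
alpha = -0.5, p = 0.55, q = 0.15.
e1 = (1+alpha)/2 = 0.25, e2 = (1-alpha)/2 = 0.75.
t1 = p^e1 * q^e2 = 0.55^0.25 * 0.15^0.75 = 0.207567.
t2 = (1-p)^e1 * (1-q)^e2 = 0.45^0.25 * 0.85^0.75 = 0.725049.
4/(1-alpha^2) = 5.333333.
D = 5.333333*(1 - 0.207567 - 0.725049) = 0.3594

0.3594


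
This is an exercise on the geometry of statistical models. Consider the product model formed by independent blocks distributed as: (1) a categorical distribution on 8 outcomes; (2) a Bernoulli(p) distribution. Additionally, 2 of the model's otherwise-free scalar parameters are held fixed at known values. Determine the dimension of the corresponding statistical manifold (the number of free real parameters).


The dimension of a statistical manifold equals the number of free
(independent) real parameters of the model. For a product of independent
blocks the parameter counts add.
- categorical on 8 outcomes (probabilities sum to 1): 8-1 = 7.
- Bernoulli (p): 1.
Total = 7 + 1 = 8.
2 parameter(s) fixed at known values: 8 - 2 = 6.
Dimension = 6

6


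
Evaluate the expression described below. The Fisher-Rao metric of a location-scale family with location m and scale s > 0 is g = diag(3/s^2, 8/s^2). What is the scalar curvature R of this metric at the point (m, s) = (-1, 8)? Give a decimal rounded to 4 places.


The metric has the form g = (A dm^2 + B ds^2)/s^2 with A = 3, B = 8.
Substitute u = sqrt(A/B)*m: g = B*(du^2 + ds^2)/s^2, i.e. B times the
Poincare upper half-plane metric, which has constant Gaussian curvature -1.
Scaling a 2D metric by a constant c divides the Gaussian curvature by c,
so K = -1/B = -1/(8) = -0.1250 everywhere (the point (m, s) = (-1, 8) is irrelevant:
the curvature is constant).
Scalar curvature in dimension 2: R = 2K = -2/(8) = -0.2500.

-0.2500


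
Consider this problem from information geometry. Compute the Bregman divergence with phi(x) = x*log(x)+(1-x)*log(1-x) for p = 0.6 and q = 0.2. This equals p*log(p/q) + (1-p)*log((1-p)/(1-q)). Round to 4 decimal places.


Bregman divergence with negative entropy generator:
D = p*log(p/q) + (1-p)*log((1-p)/(1-q)).
p = 0.6, q = 0.2.
p*log(p/q) = 0.6*log(0.6/0.2) = 0.659167.
(1-p)*log((1-p)/(1-q)) = 0.4*log(0.4/0.8) = -0.277259.
D = 0.659167 + -0.277259 = 0.3819

0.3819


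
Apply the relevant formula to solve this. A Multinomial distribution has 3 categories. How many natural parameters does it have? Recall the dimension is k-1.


Exponential family dimension calculation:
For Multinomial with k=3 categories, dim = k-1 = 2.

2


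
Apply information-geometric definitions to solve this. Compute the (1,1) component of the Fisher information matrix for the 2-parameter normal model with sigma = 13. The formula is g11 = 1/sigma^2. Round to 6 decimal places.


For the 2-parameter normal family, the Fisher metric has:
  g11 = 1/sigma^2, g22 = 2/sigma^2.
sigma = 13, sigma^2 = 169.
g11 = 0.005917

0.005917


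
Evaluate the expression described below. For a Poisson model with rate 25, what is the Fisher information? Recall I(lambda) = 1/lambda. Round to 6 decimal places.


Fisher information for Poisson: I(lambda) = 1/lambda.
lambda = 25.
I(lambda) = 1/25 = 0.040000

0.040000


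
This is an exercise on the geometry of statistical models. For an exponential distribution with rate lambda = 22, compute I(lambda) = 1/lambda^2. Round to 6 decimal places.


Fisher information for exponential: I(lambda) = 1/lambda^2.
lambda = 22, lambda^2 = 484.
I = 1/484 = 0.002066

0.002066


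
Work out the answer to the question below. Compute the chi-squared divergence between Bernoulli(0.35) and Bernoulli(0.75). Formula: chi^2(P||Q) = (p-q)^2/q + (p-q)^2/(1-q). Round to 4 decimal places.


Chi-squared divergence between Bernoulli distributions:
chi^2 = (p-q)^2/q + (p-q)^2/(1-q).
p = 0.35, q = 0.75, p-q = -0.4.
(p-q)^2 = 0.16.
term1 = 0.16/0.75 = 0.213333.
term2 = 0.16/0.25 = 0.64.
chi^2 = 0.213333 + 0.64 = 0.8533

0.8533


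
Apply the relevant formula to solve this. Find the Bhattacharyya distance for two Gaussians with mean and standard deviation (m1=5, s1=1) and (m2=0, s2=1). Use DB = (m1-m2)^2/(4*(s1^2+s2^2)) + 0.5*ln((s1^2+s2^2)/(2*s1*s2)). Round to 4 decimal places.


Bhattacharyya distance between two Gaussians:
DB = (m1-m2)^2/(4*(s1^2+s2^2)) + (1/2)*ln((s1^2+s2^2)/(2*s1*s2)).
(m1-m2)^2 = (5)^2 = 25.
s1^2+s2^2 = 1 + 1 = 2.
term1 = 25/8 = 3.125.
term2 = 0.5*ln(2/2.0) = 0.0.
DB = 3.125 + 0.0 = 3.1250

3.1250


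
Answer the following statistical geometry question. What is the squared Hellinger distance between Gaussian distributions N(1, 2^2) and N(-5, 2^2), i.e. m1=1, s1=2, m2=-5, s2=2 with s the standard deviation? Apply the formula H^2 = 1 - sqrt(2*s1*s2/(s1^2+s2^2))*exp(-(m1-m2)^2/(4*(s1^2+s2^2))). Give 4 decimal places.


Squared Hellinger distance for Gaussians:
H^2 = 1 - sqrt(2*s1*s2/(s1^2+s2^2)) * exp(-(m1-m2)^2/(4*(s1^2+s2^2))).
s1^2 = 4, s2^2 = 4, s1^2+s2^2 = 8.
sqrt(2*2*2/(8)) = 1.0.
(m1-m2)^2 = (6)^2 = 36.
exp(-36/(4*8)) = exp(-1.125) = 0.324652.
H^2 = 1 - 1.0*0.324652 = 0.6753

0.6753


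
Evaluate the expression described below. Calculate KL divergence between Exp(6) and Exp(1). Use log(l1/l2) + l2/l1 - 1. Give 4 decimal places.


KL divergence for exponential family:
KL = log(l1/l2) + l2/l1 - 1.
log(6/1) = 1.791759.
1/6 = 0.166667.
KL = 1.791759 + 0.166667 - 1 = 0.9584

0.9584


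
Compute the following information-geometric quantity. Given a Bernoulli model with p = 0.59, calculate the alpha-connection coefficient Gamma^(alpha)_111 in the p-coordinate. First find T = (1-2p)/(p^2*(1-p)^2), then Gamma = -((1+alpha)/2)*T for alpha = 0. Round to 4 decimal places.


Skewness (Amari-Chentsov) tensor: T = (1-2p)/(p^2*(1-p)^2).
p = 0.59, 1-2p = -0.18, p^2 = 0.3481, (1-p)^2 = 0.1681.
T = -0.18/(0.3481 * 0.1681) = -3.076102.
In the p-coordinate, Gamma^(alpha) = Gamma^(0) - (alpha/2)*T with Gamma^(0) = (1/2)*g'(p) = -T/2,
so Gamma^(alpha) = -((1+alpha)/2)*T.
alpha = 0, -(1+alpha)/2 = -0.5.
Gamma = -0.5 * -3.076102 = 1.5381

1.5381


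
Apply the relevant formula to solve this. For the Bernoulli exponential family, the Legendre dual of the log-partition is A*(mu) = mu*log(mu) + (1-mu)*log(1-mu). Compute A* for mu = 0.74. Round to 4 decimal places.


Legendre transform for Bernoulli:
A*(mu) = mu*log(mu) + (1-mu)*log(1-mu).
mu = 0.74, 1-mu = 0.26.
mu*log(mu) = 0.74*log(0.74) = -0.222818.
(1-mu)*log(1-mu) = 0.26*log(0.26) = -0.350239.
A* = -0.222818 + -0.350239 = -0.5731

-0.5731


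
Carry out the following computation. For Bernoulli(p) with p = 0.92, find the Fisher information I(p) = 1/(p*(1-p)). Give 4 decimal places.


For Bernoulli(p), Fisher information is I(p) = 1/(p*(1-p)).
p = 0.92, 1-p = 0.08.
p*(1-p) = 0.0736.
I(p) = 1/0.0736 = 13.5870

13.5870
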